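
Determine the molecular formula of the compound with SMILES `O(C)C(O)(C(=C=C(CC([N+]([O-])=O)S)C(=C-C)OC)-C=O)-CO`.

C13H19NO7S

Heavy atoms from the SMILES: 13 C, 1 N, 7 O, 1 S.
Implicit hydrogens by atom environment:
  5 × C: no H
  4 × O: no H
  3 × C: 3 H each → 9
  3 × C: 1 H each → 3
  2 × C: 2 H each → 4
  2 × O: 1 H each → 2
  1 × N (charge +1): no H
  1 × O (charge -1): no H
  1 × S: 1 H
  Total hydrogens = 19.
Molecular formula: C13H19NO7S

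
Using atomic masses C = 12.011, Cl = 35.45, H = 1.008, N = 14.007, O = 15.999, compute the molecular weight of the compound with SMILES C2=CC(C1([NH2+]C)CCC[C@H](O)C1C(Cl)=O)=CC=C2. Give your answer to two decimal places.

Molecular formula: C14H19ClNO2+.
M = 14×12.011 + 1×35.45 + 19×1.008 + 1×14.007 + 2×15.999 = 268.76 g/mol.

268.76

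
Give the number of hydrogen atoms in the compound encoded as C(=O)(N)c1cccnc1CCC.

12

Hydrogens are implicit in SMILES; fill each atom to its normal valence:
  3 × C (aromatic): 1 H each → 3
  2 × C: 2 H each → 4
  2 × C (aromatic): no H
  1 × C: 3 H
  1 × C: no H
  1 × N: 2 H
  1 × N (aromatic): no H
  1 × O: no H
  Total hydrogens = 12.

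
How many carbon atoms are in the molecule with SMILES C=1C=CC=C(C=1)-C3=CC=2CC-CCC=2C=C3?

16

The symbol for carbon appears 16 times in the SMILES.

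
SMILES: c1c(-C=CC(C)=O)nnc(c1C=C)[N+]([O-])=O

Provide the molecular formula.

C10H9N3O3

Heavy atoms from the SMILES: 10 C, 3 N, 3 O.
Implicit hydrogens by atom environment:
  3 × C: 1 H each → 3
  3 × C (aromatic): no H
  2 × N (aromatic): no H
  2 × O: no H
  1 × C: 3 H
  1 × C: 2 H
  1 × C (aromatic): 1 H
  1 × C: no H
  1 × N (charge +1): no H
  1 × O (charge -1): no H
  Total hydrogens = 9.
Molecular formula: C10H9N3O3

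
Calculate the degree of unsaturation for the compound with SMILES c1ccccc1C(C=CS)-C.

5

Molecular formula from the SMILES: C10H12S.
DoU = (2C + 2 + N − H − X)/2 = (2·10 + 2 + 0 − 12 − 0)/2 = 10/2 = 5.
(Structurally: 1 ring(s) + 4 π bond(s) = 5.)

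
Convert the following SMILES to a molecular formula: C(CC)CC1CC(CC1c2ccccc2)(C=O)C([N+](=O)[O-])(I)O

Heavy atoms from the SMILES: 17 C, 1 I, 1 N, 4 O.
Implicit hydrogens by atom environment:
  5 × C: 2 H each → 10
  5 × C (aromatic): 1 H each → 5
  3 × C: 1 H each → 3
  2 × C: no H
  2 × O: no H
  1 × C: 3 H
  1 × C (aromatic): no H
  1 × I: no H
  1 × N (charge +1): no H
  1 × O: 1 H
  1 × O (charge -1): no H
  Total hydrogens = 22.
Molecular formula: C17H22INO4

C17H22INO4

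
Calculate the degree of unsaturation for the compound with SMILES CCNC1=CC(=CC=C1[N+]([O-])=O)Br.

Molecular formula from the SMILES: C8H9BrN2O2.
DoU = (2C + 2 + N − H − X)/2 = (2·8 + 2 + 2 − 9 − 1)/2 = 10/2 = 5.
(Structurally: 1 ring(s) + 4 π bond(s) = 5.)

5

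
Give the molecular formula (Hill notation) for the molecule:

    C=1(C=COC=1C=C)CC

Heavy atoms from the SMILES: 8 C, 1 O.
Implicit hydrogens by atom environment:
  2 × C: 2 H each → 4
  2 × C (aromatic): 1 H each → 2
  2 × C (aromatic): no H
  1 × C: 3 H
  1 × C: 1 H
  1 × O (aromatic): no H
  Total hydrogens = 10.
Molecular formula: C8H10O

C8H10O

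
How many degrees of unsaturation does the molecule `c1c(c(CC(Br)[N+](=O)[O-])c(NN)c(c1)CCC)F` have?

Molecular formula from the SMILES: C11H15BrFN3O2.
DoU = (2C + 2 + N − H − X)/2 = (2·11 + 2 + 3 − 15 − 2)/2 = 10/2 = 5.
(Structurally: 1 ring(s) + 4 π bond(s) = 5.)

5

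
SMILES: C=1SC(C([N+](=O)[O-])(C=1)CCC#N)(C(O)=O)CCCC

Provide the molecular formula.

C12H16N2O4S

Heavy atoms from the SMILES: 12 C, 2 N, 4 O, 1 S.
Implicit hydrogens by atom environment:
  5 × C: 2 H each → 10
  4 × C: no H
  2 × C: 1 H each → 2
  2 × O: no H
  1 × C: 3 H
  1 × N (charge +1): no H
  1 × N: no H
  1 × O: 1 H
  1 × O (charge -1): no H
  1 × S: no H
  Total hydrogens = 16.
Molecular formula: C12H16N2O4S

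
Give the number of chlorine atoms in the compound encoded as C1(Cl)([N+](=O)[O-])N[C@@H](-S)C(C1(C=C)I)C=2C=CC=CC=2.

1

The symbol for chlorine appears 1 time in the SMILES.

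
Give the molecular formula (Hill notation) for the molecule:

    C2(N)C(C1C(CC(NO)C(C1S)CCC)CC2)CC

C15H30N2OS

Heavy atoms from the SMILES: 15 C, 2 N, 1 O, 1 S.
Implicit hydrogens by atom environment:
  7 × C: 1 H each → 7
  6 × C: 2 H each → 12
  2 × C: 3 H each → 6
  1 × N: 2 H
  1 × N: 1 H
  1 × O: 1 H
  1 × S: 1 H
  Total hydrogens = 30.
Molecular formula: C15H30N2OS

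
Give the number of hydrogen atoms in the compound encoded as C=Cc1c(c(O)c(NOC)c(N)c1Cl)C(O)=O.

11

Hydrogens are implicit in SMILES; fill each atom to its normal valence:
  6 × C (aromatic): no H
  2 × O: 1 H each → 2
  2 × O: no H
  1 × C: 3 H
  1 × C: 2 H
  1 × C: 1 H
  1 × C: no H
  1 × Cl: no H
  1 × N: 2 H
  1 × N: 1 H
  Total hydrogens = 11.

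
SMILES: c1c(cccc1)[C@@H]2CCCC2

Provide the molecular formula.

Heavy atoms from the SMILES: 11 C.
Implicit hydrogens by atom environment:
  5 × C (aromatic): 1 H each → 5
  4 × C: 2 H each → 8
  1 × C: 1 H
  1 × C (aromatic): no H
  Total hydrogens = 14.
Molecular formula: C11H14

C11H14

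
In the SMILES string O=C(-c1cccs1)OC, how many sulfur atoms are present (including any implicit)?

The symbol for sulfur appears 1 time in the SMILES.

1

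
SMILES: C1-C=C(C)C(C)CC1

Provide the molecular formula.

C8H14

Heavy atoms from the SMILES: 8 C.
Implicit hydrogens by atom environment:
  3 × C: 2 H each → 6
  2 × C: 3 H each → 6
  2 × C: 1 H each → 2
  1 × C: no H
  Total hydrogens = 14.
Molecular formula: C8H14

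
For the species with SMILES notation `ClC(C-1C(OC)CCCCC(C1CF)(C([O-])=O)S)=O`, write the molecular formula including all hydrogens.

C12H17ClFO4S-

Heavy atoms from the SMILES: 12 C, 1 Cl, 1 F, 4 O, 1 S.
Implicit hydrogens by atom environment:
  5 × C: 2 H each → 10
  3 × C: 1 H each → 3
  3 × C: no H
  3 × O: no H
  1 × C: 3 H
  1 × Cl: no H
  1 × F: no H
  1 × O (charge -1): no H
  1 × S: 1 H
  Total hydrogens = 17.
Net charge -1.
Molecular formula: C12H17ClFO4S-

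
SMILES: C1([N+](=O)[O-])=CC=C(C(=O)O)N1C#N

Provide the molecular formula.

Heavy atoms from the SMILES: 6 C, 3 N, 4 O.
Implicit hydrogens by atom environment:
  2 × C (aromatic): 1 H each → 2
  2 × C (aromatic): no H
  2 × C: no H
  2 × O: no H
  1 × N (aromatic): no H
  1 × N: no H
  1 × N (charge +1): no H
  1 × O: 1 H
  1 × O (charge -1): no H
  Total hydrogens = 3.
Molecular formula: C6H3N3O4

C6H3N3O4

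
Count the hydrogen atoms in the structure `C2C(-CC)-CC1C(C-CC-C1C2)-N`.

23

Hydrogens are implicit in SMILES; fill each atom to its normal valence:
  7 × C: 2 H each → 14
  4 × C: 1 H each → 4
  1 × C: 3 H
  1 × N: 2 H
  Total hydrogens = 23.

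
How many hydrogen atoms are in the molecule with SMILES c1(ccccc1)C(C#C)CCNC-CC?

19

Hydrogens are implicit in SMILES; fill each atom to its normal valence:
  5 × C (aromatic): 1 H each → 5
  4 × C: 2 H each → 8
  2 × C: 1 H each → 2
  1 × C: 3 H
  1 × C (aromatic): no H
  1 × C: no H
  1 × N: 1 H
  Total hydrogens = 19.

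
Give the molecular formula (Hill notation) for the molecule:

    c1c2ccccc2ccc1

Heavy atoms from the SMILES: 10 C.
Implicit hydrogens by atom environment:
  8 × C (aromatic): 1 H each → 8
  2 × C (aromatic): no H
  Total hydrogens = 8.
Molecular formula: C10H8

C10H8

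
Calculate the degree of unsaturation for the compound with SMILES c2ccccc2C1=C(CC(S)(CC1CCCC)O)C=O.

7

Molecular formula from the SMILES: C17H22O2S.
DoU = (2C + 2 + N − H − X)/2 = (2·17 + 2 + 0 − 22 − 0)/2 = 14/2 = 7.
(Structurally: 2 ring(s) + 5 π bond(s) = 7.)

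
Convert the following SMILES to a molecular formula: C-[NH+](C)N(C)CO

C4H13N2O+

Heavy atoms from the SMILES: 4 C, 2 N, 1 O.
Implicit hydrogens by atom environment:
  3 × C: 3 H each → 9
  1 × C: 2 H
  1 × N (charge +1): 1 H
  1 × N: no H
  1 × O: 1 H
  Total hydrogens = 13.
Net charge +1.
Molecular formula: C4H13N2O+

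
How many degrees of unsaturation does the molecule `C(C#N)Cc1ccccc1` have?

6

Molecular formula from the SMILES: C9H9N.
DoU = (2C + 2 + N − H − X)/2 = (2·9 + 2 + 1 − 9 − 0)/2 = 12/2 = 6.
(Structurally: 1 ring(s) + 5 π bond(s) = 6.)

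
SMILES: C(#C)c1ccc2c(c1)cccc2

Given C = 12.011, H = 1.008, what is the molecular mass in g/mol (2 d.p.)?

Molecular formula: C12H8.
M = 12×12.011 + 8×1.008 = 152.20 g/mol.

152.20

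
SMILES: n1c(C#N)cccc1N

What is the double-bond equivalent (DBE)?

Molecular formula from the SMILES: C6H5N3.
DoU = (2C + 2 + N − H − X)/2 = (2·6 + 2 + 3 − 5 − 0)/2 = 12/2 = 6.
(Structurally: 1 ring(s) + 5 π bond(s) = 6.)

6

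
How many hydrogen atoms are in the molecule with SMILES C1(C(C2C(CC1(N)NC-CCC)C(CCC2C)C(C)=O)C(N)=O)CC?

37

Hydrogens are implicit in SMILES; fill each atom to its normal valence:
  7 × C: 2 H each → 14
  6 × C: 1 H each → 6
  4 × C: 3 H each → 12
  3 × C: no H
  2 × N: 2 H each → 4
  2 × O: no H
  1 × N: 1 H
  Total hydrogens = 37.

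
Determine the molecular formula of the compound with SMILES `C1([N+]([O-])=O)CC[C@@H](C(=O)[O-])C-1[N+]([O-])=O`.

Heavy atoms from the SMILES: 6 C, 2 N, 6 O.
Implicit hydrogens by atom environment:
  3 × C: 1 H each → 3
  3 × O: no H
  3 × O (charge -1): no H
  2 × C: 2 H each → 4
  2 × N (charge +1): no H
  1 × C: no H
  Total hydrogens = 7.
Net charge -1.
Molecular formula: C6H7N2O6-

C6H7N2O6-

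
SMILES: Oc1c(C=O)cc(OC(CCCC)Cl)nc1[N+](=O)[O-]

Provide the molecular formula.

Heavy atoms from the SMILES: 11 C, 1 Cl, 2 N, 5 O.
Implicit hydrogens by atom environment:
  4 × C (aromatic): no H
  3 × C: 2 H each → 6
  3 × O: no H
  2 × C: 1 H each → 2
  1 × C: 3 H
  1 × C (aromatic): 1 H
  1 × Cl: no H
  1 × N (aromatic): no H
  1 × N (charge +1): no H
  1 × O: 1 H
  1 × O (charge -1): no H
  Total hydrogens = 13.
Molecular formula: C11H13ClN2O5

C11H13ClN2O5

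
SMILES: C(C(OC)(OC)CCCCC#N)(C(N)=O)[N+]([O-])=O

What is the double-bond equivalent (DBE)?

Molecular formula from the SMILES: C10H17N3O5.
DoU = (2C + 2 + N − H − X)/2 = (2·10 + 2 + 3 − 17 − 0)/2 = 8/2 = 4.
(Structurally: 0 ring(s) + 4 π bond(s) = 4.)

4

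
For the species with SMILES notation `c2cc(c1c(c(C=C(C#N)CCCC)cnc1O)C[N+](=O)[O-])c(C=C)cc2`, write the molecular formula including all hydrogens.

C21H21N3O3

Heavy atoms from the SMILES: 21 C, 3 N, 3 O.
Implicit hydrogens by atom environment:
  6 × C (aromatic): no H
  5 × C: 2 H each → 10
  5 × C (aromatic): 1 H each → 5
  2 × C: 1 H each → 2
  2 × C: no H
  1 × C: 3 H
  1 × N (aromatic): no H
  1 × N (charge +1): no H
  1 × N: no H
  1 × O: 1 H
  1 × O: no H
  1 × O (charge -1): no H
  Total hydrogens = 21.
Molecular formula: C21H21N3O3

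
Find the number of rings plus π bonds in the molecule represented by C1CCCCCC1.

Molecular formula from the SMILES: C7H14.
DoU = (2C + 2 + N − H − X)/2 = (2·7 + 2 + 0 − 14 − 0)/2 = 2/2 = 1.
(Structurally: 1 ring(s) + 0 π bond(s) = 1.)

1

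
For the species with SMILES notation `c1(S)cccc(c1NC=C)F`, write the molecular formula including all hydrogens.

C8H8FNS

Heavy atoms from the SMILES: 8 C, 1 F, 1 N, 1 S.
Implicit hydrogens by atom environment:
  3 × C (aromatic): 1 H each → 3
  3 × C (aromatic): no H
  1 × C: 2 H
  1 × C: 1 H
  1 × F: no H
  1 × N: 1 H
  1 × S: 1 H
  Total hydrogens = 8.
Molecular formula: C8H8FNS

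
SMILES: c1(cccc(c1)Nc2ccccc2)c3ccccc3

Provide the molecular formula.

Heavy atoms from the SMILES: 18 C, 1 N.
Implicit hydrogens by atom environment:
  14 × C (aromatic): 1 H each → 14
  4 × C (aromatic): no H
  1 × N: 1 H
  Total hydrogens = 15.
Molecular formula: C18H15N

C18H15N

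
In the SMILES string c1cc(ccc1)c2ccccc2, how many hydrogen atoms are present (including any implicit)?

Hydrogens are implicit in SMILES; fill each atom to its normal valence:
  10 × C (aromatic): 1 H each → 10
  2 × C (aromatic): no H
  Total hydrogens = 10.

10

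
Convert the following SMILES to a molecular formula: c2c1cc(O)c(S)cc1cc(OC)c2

C11H10O2S

Heavy atoms from the SMILES: 11 C, 2 O, 1 S.
Implicit hydrogens by atom environment:
  5 × C (aromatic): 1 H each → 5
  5 × C (aromatic): no H
  1 × C: 3 H
  1 × O: 1 H
  1 × O: no H
  1 × S: 1 H
  Total hydrogens = 10.
Molecular formula: C11H10O2S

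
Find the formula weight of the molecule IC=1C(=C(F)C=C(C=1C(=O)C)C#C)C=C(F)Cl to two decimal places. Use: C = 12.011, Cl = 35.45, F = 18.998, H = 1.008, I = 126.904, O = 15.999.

366.53

Molecular formula: C12H6ClF2IO.
M = 12×12.011 + 1×35.45 + 2×18.998 + 6×1.008 + 1×126.904 + 1×15.999 = 366.53 g/mol.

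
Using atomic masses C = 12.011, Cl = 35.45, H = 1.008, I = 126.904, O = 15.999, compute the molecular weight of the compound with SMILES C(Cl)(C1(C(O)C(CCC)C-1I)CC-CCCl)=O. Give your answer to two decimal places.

393.09

Molecular formula: C12H19Cl2IO2.
M = 12×12.011 + 2×35.45 + 19×1.008 + 1×126.904 + 2×15.999 = 393.09 g/mol.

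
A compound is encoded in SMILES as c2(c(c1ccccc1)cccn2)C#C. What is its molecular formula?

Heavy atoms from the SMILES: 13 C, 1 N.
Implicit hydrogens by atom environment:
  8 × C (aromatic): 1 H each → 8
  3 × C (aromatic): no H
  1 × C: 1 H
  1 × C: no H
  1 × N (aromatic): no H
  Total hydrogens = 9.
Molecular formula: C13H9N

C13H9N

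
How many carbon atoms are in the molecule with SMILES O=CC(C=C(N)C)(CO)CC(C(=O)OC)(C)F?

11

The symbol for carbon appears 11 times in the SMILES.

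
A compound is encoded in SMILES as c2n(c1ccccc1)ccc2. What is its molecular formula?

C10H9N

Heavy atoms from the SMILES: 10 C, 1 N.
Implicit hydrogens by atom environment:
  9 × C (aromatic): 1 H each → 9
  1 × C (aromatic): no H
  1 × N (aromatic): no H
  Total hydrogens = 9.
Molecular formula: C10H9N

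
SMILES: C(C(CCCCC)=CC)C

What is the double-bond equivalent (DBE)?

1

Molecular formula from the SMILES: C10H20.
DoU = (2C + 2 + N − H − X)/2 = (2·10 + 2 + 0 − 20 − 0)/2 = 2/2 = 1.
(Structurally: 0 ring(s) + 1 π bond(s) = 1.)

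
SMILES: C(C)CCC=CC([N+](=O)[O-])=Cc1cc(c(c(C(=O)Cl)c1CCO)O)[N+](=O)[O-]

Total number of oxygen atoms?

The symbol for oxygen appears 7 times in the SMILES.

7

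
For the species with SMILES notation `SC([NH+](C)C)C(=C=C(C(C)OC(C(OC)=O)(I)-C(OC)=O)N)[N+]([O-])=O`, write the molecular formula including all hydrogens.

Heavy atoms from the SMILES: 13 C, 1 I, 3 N, 7 O, 1 S.
Implicit hydrogens by atom environment:
  6 × C: no H
  6 × O: no H
  5 × C: 3 H each → 15
  2 × C: 1 H each → 2
  1 × I: no H
  1 × N: 2 H
  1 × N (charge +1): 1 H
  1 × N (charge +1): no H
  1 × O (charge -1): no H
  1 × S: 1 H
  Total hydrogens = 21.
Net charge +1.
Molecular formula: C13H21IN3O7S+

C13H21IN3O7S+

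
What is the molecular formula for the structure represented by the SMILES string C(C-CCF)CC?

Heavy atoms from the SMILES: 6 C, 1 F.
Implicit hydrogens by atom environment:
  5 × C: 2 H each → 10
  1 × C: 3 H
  1 × F: no H
  Total hydrogens = 13.
Molecular formula: C6H13F

C6H13F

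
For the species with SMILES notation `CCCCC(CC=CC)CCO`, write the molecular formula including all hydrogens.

Heavy atoms from the SMILES: 11 C, 1 O.
Implicit hydrogens by atom environment:
  6 × C: 2 H each → 12
  3 × C: 1 H each → 3
  2 × C: 3 H each → 6
  1 × O: 1 H
  Total hydrogens = 22.
Molecular formula: C11H22O

C11H22O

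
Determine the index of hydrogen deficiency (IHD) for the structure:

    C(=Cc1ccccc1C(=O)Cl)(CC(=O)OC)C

Molecular formula from the SMILES: C13H13ClO3.
DoU = (2C + 2 + N − H − X)/2 = (2·13 + 2 + 0 − 13 − 1)/2 = 14/2 = 7.
(Structurally: 1 ring(s) + 6 π bond(s) = 7.)

7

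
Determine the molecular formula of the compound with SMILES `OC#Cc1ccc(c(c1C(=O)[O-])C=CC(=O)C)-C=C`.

C15H11O4-

Heavy atoms from the SMILES: 15 C, 4 O.
Implicit hydrogens by atom environment:
  4 × C (aromatic): no H
  4 × C: no H
  3 × C: 1 H each → 3
  2 × C (aromatic): 1 H each → 2
  2 × O: no H
  1 × C: 3 H
  1 × C: 2 H
  1 × O: 1 H
  1 × O (charge -1): no H
  Total hydrogens = 11.
Net charge -1.
Molecular formula: C15H11O4-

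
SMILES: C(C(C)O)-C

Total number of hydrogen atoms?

Hydrogens are implicit in SMILES; fill each atom to its normal valence:
  2 × C: 3 H each → 6
  1 × C: 2 H
  1 × C: 1 H
  1 × O: 1 H
  Total hydrogens = 10.

10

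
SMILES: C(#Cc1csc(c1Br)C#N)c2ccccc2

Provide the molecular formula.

C13H6BrNS

Heavy atoms from the SMILES: 1 Br, 13 C, 1 N, 1 S.
Implicit hydrogens by atom environment:
  6 × C (aromatic): 1 H each → 6
  4 × C (aromatic): no H
  3 × C: no H
  1 × Br: no H
  1 × N: no H
  1 × S (aromatic): no H
  Total hydrogens = 6.
Molecular formula: C13H6BrNS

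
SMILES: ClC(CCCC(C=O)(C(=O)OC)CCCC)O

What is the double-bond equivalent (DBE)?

2

Molecular formula from the SMILES: C12H21ClO4.
DoU = (2C + 2 + N − H − X)/2 = (2·12 + 2 + 0 − 21 − 1)/2 = 4/2 = 2.
(Structurally: 0 ring(s) + 2 π bond(s) = 2.)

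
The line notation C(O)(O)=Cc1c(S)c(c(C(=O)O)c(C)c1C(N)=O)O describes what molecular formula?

Heavy atoms from the SMILES: 11 C, 1 N, 6 O, 1 S.
Implicit hydrogens by atom environment:
  6 × C (aromatic): no H
  4 × O: 1 H each → 4
  3 × C: no H
  2 × O: no H
  1 × C: 3 H
  1 × C: 1 H
  1 × N: 2 H
  1 × S: 1 H
  Total hydrogens = 11.
Molecular formula: C11H11NO6S

C11H11NO6S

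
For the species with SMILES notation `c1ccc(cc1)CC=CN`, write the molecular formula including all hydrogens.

Heavy atoms from the SMILES: 9 C, 1 N.
Implicit hydrogens by atom environment:
  5 × C (aromatic): 1 H each → 5
  2 × C: 1 H each → 2
  1 × C: 2 H
  1 × C (aromatic): no H
  1 × N: 2 H
  Total hydrogens = 11.
Molecular formula: C9H11N

C9H11N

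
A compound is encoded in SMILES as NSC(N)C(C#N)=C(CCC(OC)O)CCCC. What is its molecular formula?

C12H23N3O2S

Heavy atoms from the SMILES: 12 C, 3 N, 2 O, 1 S.
Implicit hydrogens by atom environment:
  5 × C: 2 H each → 10
  3 × C: no H
  2 × C: 3 H each → 6
  2 × C: 1 H each → 2
  2 × N: 2 H each → 4
  1 × N: no H
  1 × O: 1 H
  1 × O: no H
  1 × S: no H
  Total hydrogens = 23.
Molecular formula: C12H23N3O2S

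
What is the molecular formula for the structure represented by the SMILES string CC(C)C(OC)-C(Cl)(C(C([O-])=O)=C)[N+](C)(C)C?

C12H22ClNO3

Heavy atoms from the SMILES: 12 C, 1 Cl, 1 N, 3 O.
Implicit hydrogens by atom environment:
  6 × C: 3 H each → 18
  3 × C: no H
  2 × C: 1 H each → 2
  2 × O: no H
  1 × C: 2 H
  1 × Cl: no H
  1 × N (charge +1): no H
  1 × O (charge -1): no H
  Total hydrogens = 22.
Molecular formula: C12H22ClNO3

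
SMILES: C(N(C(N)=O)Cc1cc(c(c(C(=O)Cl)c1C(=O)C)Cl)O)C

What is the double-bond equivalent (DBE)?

7

Molecular formula from the SMILES: C13H14Cl2N2O4.
DoU = (2C + 2 + N − H − X)/2 = (2·13 + 2 + 2 − 14 − 2)/2 = 14/2 = 7.
(Structurally: 1 ring(s) + 6 π bond(s) = 7.)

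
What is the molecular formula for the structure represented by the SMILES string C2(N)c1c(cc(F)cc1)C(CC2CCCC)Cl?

Heavy atoms from the SMILES: 14 C, 1 Cl, 1 F, 1 N.
Implicit hydrogens by atom environment:
  4 × C: 2 H each → 8
  3 × C (aromatic): 1 H each → 3
  3 × C: 1 H each → 3
  3 × C (aromatic): no H
  1 × C: 3 H
  1 × Cl: no H
  1 × F: no H
  1 × N: 2 H
  Total hydrogens = 19.
Molecular formula: C14H19ClFN

C14H19ClFN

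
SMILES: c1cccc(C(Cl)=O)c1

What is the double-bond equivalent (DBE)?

Molecular formula from the SMILES: C7H5ClO.
DoU = (2C + 2 + N − H − X)/2 = (2·7 + 2 + 0 − 5 − 1)/2 = 10/2 = 5.
(Structurally: 1 ring(s) + 4 π bond(s) = 5.)

5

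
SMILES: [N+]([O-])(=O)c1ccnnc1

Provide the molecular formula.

C4H3N3O2

Heavy atoms from the SMILES: 4 C, 3 N, 2 O.
Implicit hydrogens by atom environment:
  3 × C (aromatic): 1 H each → 3
  2 × N (aromatic): no H
  1 × C (aromatic): no H
  1 × N (charge +1): no H
  1 × O: no H
  1 × O (charge -1): no H
  Total hydrogens = 3.
Molecular formula: C4H3N3O2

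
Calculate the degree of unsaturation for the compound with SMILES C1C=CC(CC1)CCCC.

2

Molecular formula from the SMILES: C10H18.
DoU = (2C + 2 + N − H − X)/2 = (2·10 + 2 + 0 − 18 − 0)/2 = 4/2 = 2.
(Structurally: 1 ring(s) + 1 π bond(s) = 2.)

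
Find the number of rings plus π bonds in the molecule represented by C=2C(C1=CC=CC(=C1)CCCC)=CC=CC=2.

Molecular formula from the SMILES: C16H18.
DoU = (2C + 2 + N − H − X)/2 = (2·16 + 2 + 0 − 18 − 0)/2 = 16/2 = 8.
(Structurally: 2 ring(s) + 6 π bond(s) = 8.)

8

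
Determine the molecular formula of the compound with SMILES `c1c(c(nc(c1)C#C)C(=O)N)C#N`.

Heavy atoms from the SMILES: 9 C, 3 N, 1 O.
Implicit hydrogens by atom environment:
  3 × C (aromatic): no H
  3 × C: no H
  2 × C (aromatic): 1 H each → 2
  1 × C: 1 H
  1 × N: 2 H
  1 × N (aromatic): no H
  1 × N: no H
  1 × O: no H
  Total hydrogens = 5.
Molecular formula: C9H5N3O

C9H5N3O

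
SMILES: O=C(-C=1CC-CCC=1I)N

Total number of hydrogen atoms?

10

Hydrogens are implicit in SMILES; fill each atom to its normal valence:
  4 × C: 2 H each → 8
  3 × C: no H
  1 × I: no H
  1 × N: 2 H
  1 × O: no H
  Total hydrogens = 10.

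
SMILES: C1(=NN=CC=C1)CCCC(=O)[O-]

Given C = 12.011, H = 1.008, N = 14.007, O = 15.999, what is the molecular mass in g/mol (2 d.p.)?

165.17

Molecular formula: C8H9N2O2-.
M = 8×12.011 + 9×1.008 + 2×14.007 + 2×15.999 = 165.17 g/mol.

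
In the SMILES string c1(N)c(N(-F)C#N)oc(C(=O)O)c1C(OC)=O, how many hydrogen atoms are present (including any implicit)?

6

Hydrogens are implicit in SMILES; fill each atom to its normal valence:
  4 × C (aromatic): no H
  3 × C: no H
  3 × O: no H
  2 × N: no H
  1 × C: 3 H
  1 × F: no H
  1 × N: 2 H
  1 × O: 1 H
  1 × O (aromatic): no H
  Total hydrogens = 6.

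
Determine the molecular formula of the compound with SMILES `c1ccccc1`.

Heavy atoms from the SMILES: 6 C.
Implicit hydrogens by atom environment:
  6 × C (aromatic): 1 H each → 6
  Total hydrogens = 6.
Molecular formula: C6H6

C6H6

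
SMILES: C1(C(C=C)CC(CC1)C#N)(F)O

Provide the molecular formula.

C9H12FNO

Heavy atoms from the SMILES: 9 C, 1 F, 1 N, 1 O.
Implicit hydrogens by atom environment:
  4 × C: 2 H each → 8
  3 × C: 1 H each → 3
  2 × C: no H
  1 × F: no H
  1 × N: no H
  1 × O: 1 H
  Total hydrogens = 12.
Molecular formula: C9H12FNO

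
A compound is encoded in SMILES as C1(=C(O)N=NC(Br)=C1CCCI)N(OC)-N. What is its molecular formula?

Heavy atoms from the SMILES: 1 Br, 8 C, 1 I, 4 N, 2 O.
Implicit hydrogens by atom environment:
  4 × C (aromatic): no H
  3 × C: 2 H each → 6
  2 × N (aromatic): no H
  1 × Br: no H
  1 × C: 3 H
  1 × I: no H
  1 × N: 2 H
  1 × N: no H
  1 × O: 1 H
  1 × O: no H
  Total hydrogens = 12.
Molecular formula: C8H12BrIN4O2

C8H12BrIN4O2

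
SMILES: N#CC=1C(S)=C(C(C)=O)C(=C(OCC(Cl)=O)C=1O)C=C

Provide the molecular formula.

Heavy atoms from the SMILES: 13 C, 1 Cl, 1 N, 4 O, 1 S.
Implicit hydrogens by atom environment:
  6 × C (aromatic): no H
  3 × C: no H
  3 × O: no H
  2 × C: 2 H each → 4
  1 × C: 3 H
  1 × C: 1 H
  1 × Cl: no H
  1 × N: no H
  1 × O: 1 H
  1 × S: 1 H
  Total hydrogens = 10.
Molecular formula: C13H10ClNO4S

C13H10ClNO4S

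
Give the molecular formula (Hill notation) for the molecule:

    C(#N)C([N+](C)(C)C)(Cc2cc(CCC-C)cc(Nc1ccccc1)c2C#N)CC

C25H33N4+

Heavy atoms from the SMILES: 25 C, 4 N.
Implicit hydrogens by atom environment:
  7 × C (aromatic): 1 H each → 7
  5 × C: 3 H each → 15
  5 × C: 2 H each → 10
  5 × C (aromatic): no H
  3 × C: no H
  2 × N: no H
  1 × N: 1 H
  1 × N (charge +1): no H
  Total hydrogens = 33.
Net charge +1.
Molecular formula: C25H33N4+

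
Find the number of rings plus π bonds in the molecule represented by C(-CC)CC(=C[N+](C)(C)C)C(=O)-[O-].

Molecular formula from the SMILES: C10H19NO2.
DoU = (2C + 2 + N − H − X)/2 = (2·10 + 2 + 1 − 19 − 0)/2 = 4/2 = 2.
(Structurally: 0 ring(s) + 2 π bond(s) = 2.)

2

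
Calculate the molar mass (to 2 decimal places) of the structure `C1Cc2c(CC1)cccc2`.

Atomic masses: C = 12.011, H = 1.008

Molecular formula: C10H12.
M = 10×12.011 + 12×1.008 = 132.21 g/mol.

132.21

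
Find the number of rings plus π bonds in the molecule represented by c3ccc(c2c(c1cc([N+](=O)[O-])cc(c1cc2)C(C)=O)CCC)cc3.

Molecular formula from the SMILES: C21H19NO3.
DoU = (2C + 2 + N − H − X)/2 = (2·21 + 2 + 1 − 19 − 0)/2 = 26/2 = 13.
(Structurally: 3 ring(s) + 10 π bond(s) = 13.)

13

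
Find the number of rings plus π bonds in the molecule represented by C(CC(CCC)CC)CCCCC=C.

1

Molecular formula from the SMILES: C14H28.
DoU = (2C + 2 + N − H − X)/2 = (2·14 + 2 + 0 − 28 − 0)/2 = 2/2 = 1.
(Structurally: 0 ring(s) + 1 π bond(s) = 1.)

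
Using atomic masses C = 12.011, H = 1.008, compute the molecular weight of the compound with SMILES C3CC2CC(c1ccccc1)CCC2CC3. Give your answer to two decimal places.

214.35

Molecular formula: C16H22.
M = 16×12.011 + 22×1.008 = 214.35 g/mol.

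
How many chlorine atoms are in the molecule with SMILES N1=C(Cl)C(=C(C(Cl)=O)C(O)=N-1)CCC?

2

The symbol for chlorine appears 2 times in the SMILES.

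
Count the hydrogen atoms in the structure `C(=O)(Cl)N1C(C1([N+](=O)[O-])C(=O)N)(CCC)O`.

Hydrogens are implicit in SMILES; fill each atom to its normal valence:
  4 × C: no H
  3 × O: no H
  2 × C: 2 H each → 4
  1 × C: 3 H
  1 × Cl: no H
  1 × N: 2 H
  1 × N: no H
  1 × N (charge +1): no H
  1 × O: 1 H
  1 × O (charge -1): no H
  Total hydrogens = 10.

10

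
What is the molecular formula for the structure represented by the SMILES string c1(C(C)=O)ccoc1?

C6H6O2

Heavy atoms from the SMILES: 6 C, 2 O.
Implicit hydrogens by atom environment:
  3 × C (aromatic): 1 H each → 3
  1 × C: 3 H
  1 × C (aromatic): no H
  1 × C: no H
  1 × O (aromatic): no H
  1 × O: no H
  Total hydrogens = 6.
Molecular formula: C6H6O2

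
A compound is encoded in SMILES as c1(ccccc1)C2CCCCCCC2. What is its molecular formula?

Heavy atoms from the SMILES: 14 C.
Implicit hydrogens by atom environment:
  7 × C: 2 H each → 14
  5 × C (aromatic): 1 H each → 5
  1 × C: 1 H
  1 × C (aromatic): no H
  Total hydrogens = 20.
Molecular formula: C14H20

C14H20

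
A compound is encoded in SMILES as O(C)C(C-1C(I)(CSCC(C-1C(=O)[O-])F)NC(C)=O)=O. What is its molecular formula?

C11H14FINO5S-

Heavy atoms from the SMILES: 11 C, 1 F, 1 I, 1 N, 5 O, 1 S.
Implicit hydrogens by atom environment:
  4 × C: no H
  4 × O: no H
  3 × C: 1 H each → 3
  2 × C: 3 H each → 6
  2 × C: 2 H each → 4
  1 × F: no H
  1 × I: no H
  1 × N: 1 H
  1 × O (charge -1): no H
  1 × S: no H
  Total hydrogens = 14.
Net charge -1.
Molecular formula: C11H14FINO5S-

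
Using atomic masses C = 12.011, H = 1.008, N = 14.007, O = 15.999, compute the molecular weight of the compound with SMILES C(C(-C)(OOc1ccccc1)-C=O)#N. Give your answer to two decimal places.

191.19

Molecular formula: C10H9NO3.
M = 10×12.011 + 9×1.008 + 1×14.007 + 3×15.999 = 191.19 g/mol.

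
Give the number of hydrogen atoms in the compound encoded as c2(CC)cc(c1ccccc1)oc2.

12

Hydrogens are implicit in SMILES; fill each atom to its normal valence:
  7 × C (aromatic): 1 H each → 7
  3 × C (aromatic): no H
  1 × C: 3 H
  1 × C: 2 H
  1 × O (aromatic): no H
  Total hydrogens = 12.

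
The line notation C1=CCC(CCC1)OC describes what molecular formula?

Heavy atoms from the SMILES: 8 C, 1 O.
Implicit hydrogens by atom environment:
  4 × C: 2 H each → 8
  3 × C: 1 H each → 3
  1 × C: 3 H
  1 × O: no H
  Total hydrogens = 14.
Molecular formula: C8H14O

C8H14O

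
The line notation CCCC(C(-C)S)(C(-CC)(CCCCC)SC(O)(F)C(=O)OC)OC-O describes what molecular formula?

Heavy atoms from the SMILES: 18 C, 1 F, 5 O, 2 S.
Implicit hydrogens by atom environment:
  8 × C: 2 H each → 16
  5 × C: 3 H each → 15
  4 × C: no H
  3 × O: no H
  2 × O: 1 H each → 2
  1 × C: 1 H
  1 × F: no H
  1 × S: 1 H
  1 × S: no H
  Total hydrogens = 35.
Molecular formula: C18H35FO5S2

C18H35FO5S2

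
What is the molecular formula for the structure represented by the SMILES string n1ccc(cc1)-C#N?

Heavy atoms from the SMILES: 6 C, 2 N.
Implicit hydrogens by atom environment:
  4 × C (aromatic): 1 H each → 4
  1 × C (aromatic): no H
  1 × C: no H
  1 × N (aromatic): no H
  1 × N: no H
  Total hydrogens = 4.
Molecular formula: C6H4N2

C6H4N2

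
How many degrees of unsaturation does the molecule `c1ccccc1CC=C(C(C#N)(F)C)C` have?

Molecular formula from the SMILES: C13H14FN.
DoU = (2C + 2 + N − H − X)/2 = (2·13 + 2 + 1 − 14 − 1)/2 = 14/2 = 7.
(Structurally: 1 ring(s) + 6 π bond(s) = 7.)

7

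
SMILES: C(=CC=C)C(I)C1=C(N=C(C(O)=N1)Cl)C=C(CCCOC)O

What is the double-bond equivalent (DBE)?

Molecular formula from the SMILES: C15H18ClIN2O3.
DoU = (2C + 2 + N − H − X)/2 = (2·15 + 2 + 2 − 18 − 2)/2 = 14/2 = 7.
(Structurally: 1 ring(s) + 6 π bond(s) = 7.)

7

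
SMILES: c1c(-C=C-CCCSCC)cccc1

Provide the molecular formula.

C13H18S

Heavy atoms from the SMILES: 13 C, 1 S.
Implicit hydrogens by atom environment:
  5 × C (aromatic): 1 H each → 5
  4 × C: 2 H each → 8
  2 × C: 1 H each → 2
  1 × C: 3 H
  1 × C (aromatic): no H
  1 × S: no H
  Total hydrogens = 18.
Molecular formula: C13H18S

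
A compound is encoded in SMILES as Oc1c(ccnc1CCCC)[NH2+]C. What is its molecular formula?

Heavy atoms from the SMILES: 10 C, 2 N, 1 O.
Implicit hydrogens by atom environment:
  3 × C: 2 H each → 6
  3 × C (aromatic): no H
  2 × C: 3 H each → 6
  2 × C (aromatic): 1 H each → 2
  1 × N (charge +1): 2 H
  1 × N (aromatic): no H
  1 × O: 1 H
  Total hydrogens = 17.
Net charge +1.
Molecular formula: C10H17N2O+

C10H17N2O+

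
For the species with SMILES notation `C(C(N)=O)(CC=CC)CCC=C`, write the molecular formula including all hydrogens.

Heavy atoms from the SMILES: 10 C, 1 N, 1 O.
Implicit hydrogens by atom environment:
  4 × C: 2 H each → 8
  4 × C: 1 H each → 4
  1 × C: 3 H
  1 × C: no H
  1 × N: 2 H
  1 × O: no H
  Total hydrogens = 17.
Molecular formula: C10H17NO

C10H17NO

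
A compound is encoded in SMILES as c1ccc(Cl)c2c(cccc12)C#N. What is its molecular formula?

C11H6ClN

Heavy atoms from the SMILES: 11 C, 1 Cl, 1 N.
Implicit hydrogens by atom environment:
  6 × C (aromatic): 1 H each → 6
  4 × C (aromatic): no H
  1 × C: no H
  1 × Cl: no H
  1 × N: no H
  Total hydrogens = 6.
Molecular formula: C11H6ClN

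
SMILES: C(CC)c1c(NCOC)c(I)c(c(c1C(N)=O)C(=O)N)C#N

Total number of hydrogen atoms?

Hydrogens are implicit in SMILES; fill each atom to its normal valence:
  6 × C (aromatic): no H
  3 × C: 2 H each → 6
  3 × C: no H
  3 × O: no H
  2 × C: 3 H each → 6
  2 × N: 2 H each → 4
  1 × I: no H
  1 × N: 1 H
  1 × N: no H
  Total hydrogens = 17.

17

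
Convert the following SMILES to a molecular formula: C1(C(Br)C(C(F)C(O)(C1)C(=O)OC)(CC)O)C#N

C11H15BrFNO4

Heavy atoms from the SMILES: 1 Br, 11 C, 1 F, 1 N, 4 O.
Implicit hydrogens by atom environment:
  4 × C: no H
  3 × C: 1 H each → 3
  2 × C: 3 H each → 6
  2 × C: 2 H each → 4
  2 × O: 1 H each → 2
  2 × O: no H
  1 × Br: no H
  1 × F: no H
  1 × N: no H
  Total hydrogens = 15.
Molecular formula: C11H15BrFNO4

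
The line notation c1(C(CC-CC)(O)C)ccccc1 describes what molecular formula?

Heavy atoms from the SMILES: 12 C, 1 O.
Implicit hydrogens by atom environment:
  5 × C (aromatic): 1 H each → 5
  3 × C: 2 H each → 6
  2 × C: 3 H each → 6
  1 × C: no H
  1 × C (aromatic): no H
  1 × O: 1 H
  Total hydrogens = 18.
Molecular formula: C12H18O

C12H18O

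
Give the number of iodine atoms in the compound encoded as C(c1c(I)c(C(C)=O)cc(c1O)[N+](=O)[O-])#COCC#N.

1

The symbol for iodine appears 1 time in the SMILES.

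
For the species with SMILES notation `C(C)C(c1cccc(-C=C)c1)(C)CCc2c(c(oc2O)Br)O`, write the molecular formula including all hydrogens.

C18H21BrO3

Heavy atoms from the SMILES: 1 Br, 18 C, 3 O.
Implicit hydrogens by atom environment:
  6 × C (aromatic): no H
  4 × C: 2 H each → 8
  4 × C (aromatic): 1 H each → 4
  2 × C: 3 H each → 6
  2 × O: 1 H each → 2
  1 × Br: no H
  1 × C: 1 H
  1 × C: no H
  1 × O (aromatic): no H
  Total hydrogens = 21.
Molecular formula: C18H21BrO3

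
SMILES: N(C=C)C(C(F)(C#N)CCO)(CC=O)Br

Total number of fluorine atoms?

1

The symbol for fluorine appears 1 time in the SMILES.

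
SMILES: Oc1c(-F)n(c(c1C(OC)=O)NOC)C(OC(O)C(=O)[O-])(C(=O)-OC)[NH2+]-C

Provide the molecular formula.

C13H18FN3O10

Heavy atoms from the SMILES: 13 C, 1 F, 3 N, 10 O.
Implicit hydrogens by atom environment:
  7 × O: no H
  4 × C: 3 H each → 12
  4 × C (aromatic): no H
  4 × C: no H
  2 × O: 1 H each → 2
  1 × C: 1 H
  1 × F: no H
  1 × N (charge +1): 2 H
  1 × N: 1 H
  1 × N (aromatic): no H
  1 × O (charge -1): no H
  Total hydrogens = 18.
Molecular formula: C13H18FN3O10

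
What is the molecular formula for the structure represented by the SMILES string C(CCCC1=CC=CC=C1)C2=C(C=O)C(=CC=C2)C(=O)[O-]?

C18H17O3-

Heavy atoms from the SMILES: 18 C, 3 O.
Implicit hydrogens by atom environment:
  8 × C (aromatic): 1 H each → 8
  4 × C: 2 H each → 8
  4 × C (aromatic): no H
  2 × O: no H
  1 × C: 1 H
  1 × C: no H
  1 × O (charge -1): no H
  Total hydrogens = 17.
Net charge -1.
Molecular formula: C18H17O3-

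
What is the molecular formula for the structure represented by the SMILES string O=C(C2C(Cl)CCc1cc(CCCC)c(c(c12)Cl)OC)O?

Heavy atoms from the SMILES: 16 C, 2 Cl, 3 O.
Implicit hydrogens by atom environment:
  5 × C: 2 H each → 10
  5 × C (aromatic): no H
  2 × C: 3 H each → 6
  2 × C: 1 H each → 2
  2 × Cl: no H
  2 × O: no H
  1 × C (aromatic): 1 H
  1 × C: no H
  1 × O: 1 H
  Total hydrogens = 20.
Molecular formula: C16H20Cl2O3

C16H20Cl2O3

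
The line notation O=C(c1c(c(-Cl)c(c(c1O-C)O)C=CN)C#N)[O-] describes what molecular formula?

Heavy atoms from the SMILES: 11 C, 1 Cl, 2 N, 4 O.
Implicit hydrogens by atom environment:
  6 × C (aromatic): no H
  2 × C: 1 H each → 2
  2 × C: no H
  2 × O: no H
  1 × C: 3 H
  1 × Cl: no H
  1 × N: 2 H
  1 × N: no H
  1 × O: 1 H
  1 × O (charge -1): no H
  Total hydrogens = 8.
Net charge -1.
Molecular formula: C11H8ClN2O4-

C11H8ClN2O4-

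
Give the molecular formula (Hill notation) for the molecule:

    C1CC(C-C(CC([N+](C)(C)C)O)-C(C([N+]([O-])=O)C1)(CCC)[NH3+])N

[C16H36N4O3]2+

Heavy atoms from the SMILES: 16 C, 4 N, 3 O.
Implicit hydrogens by atom environment:
  7 × C: 2 H each → 14
  4 × C: 3 H each → 12
  4 × C: 1 H each → 4
  2 × N (charge +1): no H
  1 × C: no H
  1 × N (charge +1): 3 H
  1 × N: 2 H
  1 × O: 1 H
  1 × O: no H
  1 × O (charge -1): no H
  Total hydrogens = 36.
Net charge +2.
Molecular formula: [C16H36N4O3]2+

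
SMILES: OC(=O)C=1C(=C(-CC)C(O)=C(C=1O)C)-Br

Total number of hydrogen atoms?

11

Hydrogens are implicit in SMILES; fill each atom to its normal valence:
  6 × C (aromatic): no H
  3 × O: 1 H each → 3
  2 × C: 3 H each → 6
  1 × Br: no H
  1 × C: 2 H
  1 × C: no H
  1 × O: no H
  Total hydrogens = 11.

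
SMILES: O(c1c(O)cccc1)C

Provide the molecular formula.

C7H8O2

Heavy atoms from the SMILES: 7 C, 2 O.
Implicit hydrogens by atom environment:
  4 × C (aromatic): 1 H each → 4
  2 × C (aromatic): no H
  1 × C: 3 H
  1 × O: 1 H
  1 × O: no H
  Total hydrogens = 8.
Molecular formula: C7H8O2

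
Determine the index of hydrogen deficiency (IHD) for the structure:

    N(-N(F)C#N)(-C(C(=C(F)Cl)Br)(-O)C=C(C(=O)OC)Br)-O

Molecular formula from the SMILES: C8H6Br2ClF2N3O4.
DoU = (2C + 2 + N − H − X)/2 = (2·8 + 2 + 3 − 6 − 5)/2 = 10/2 = 5.
(Structurally: 0 ring(s) + 5 π bond(s) = 5.)

5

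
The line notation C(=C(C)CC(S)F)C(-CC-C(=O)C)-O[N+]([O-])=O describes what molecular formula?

C10H16FNO4S

Heavy atoms from the SMILES: 10 C, 1 F, 1 N, 4 O, 1 S.
Implicit hydrogens by atom environment:
  3 × C: 2 H each → 6
  3 × C: 1 H each → 3
  3 × O: no H
  2 × C: 3 H each → 6
  2 × C: no H
  1 × F: no H
  1 × N (charge +1): no H
  1 × O (charge -1): no H
  1 × S: 1 H
  Total hydrogens = 16.
Molecular formula: C10H16FNO4S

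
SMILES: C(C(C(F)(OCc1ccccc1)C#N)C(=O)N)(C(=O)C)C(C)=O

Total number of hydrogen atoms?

17

Hydrogens are implicit in SMILES; fill each atom to its normal valence:
  5 × C (aromatic): 1 H each → 5
  5 × C: no H
  4 × O: no H
  2 × C: 3 H each → 6
  2 × C: 1 H each → 2
  1 × C: 2 H
  1 × C (aromatic): no H
  1 × F: no H
  1 × N: 2 H
  1 × N: no H
  Total hydrogens = 17.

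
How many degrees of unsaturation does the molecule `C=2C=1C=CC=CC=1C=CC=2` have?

Molecular formula from the SMILES: C10H8.
DoU = (2C + 2 + N − H − X)/2 = (2·10 + 2 + 0 − 8 − 0)/2 = 14/2 = 7.
(Structurally: 2 ring(s) + 5 π bond(s) = 7.)

7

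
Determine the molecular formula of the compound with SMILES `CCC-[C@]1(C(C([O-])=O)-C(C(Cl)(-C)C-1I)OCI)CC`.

Heavy atoms from the SMILES: 13 C, 1 Cl, 2 I, 3 O.
Implicit hydrogens by atom environment:
  4 × C: 2 H each → 8
  3 × C: 3 H each → 9
  3 × C: 1 H each → 3
  3 × C: no H
  2 × I: no H
  2 × O: no H
  1 × Cl: no H
  1 × O (charge -1): no H
  Total hydrogens = 20.
Net charge -1.
Molecular formula: C13H20ClI2O3-

C13H20ClI2O3-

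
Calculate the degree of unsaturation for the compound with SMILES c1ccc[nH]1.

Molecular formula from the SMILES: C4H5N.
DoU = (2C + 2 + N − H − X)/2 = (2·4 + 2 + 1 − 5 − 0)/2 = 6/2 = 3.
(Structurally: 1 ring(s) + 2 π bond(s) = 3.)

3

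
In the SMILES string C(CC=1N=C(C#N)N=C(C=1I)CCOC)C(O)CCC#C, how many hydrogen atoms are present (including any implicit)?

18

Hydrogens are implicit in SMILES; fill each atom to its normal valence:
  6 × C: 2 H each → 12
  4 × C (aromatic): no H
  2 × C: 1 H each → 2
  2 × C: no H
  2 × N (aromatic): no H
  1 × C: 3 H
  1 × I: no H
  1 × N: no H
  1 × O: 1 H
  1 × O: no H
  Total hydrogens = 18.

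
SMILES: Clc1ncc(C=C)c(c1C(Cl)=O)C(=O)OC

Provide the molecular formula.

Heavy atoms from the SMILES: 10 C, 2 Cl, 1 N, 3 O.
Implicit hydrogens by atom environment:
  4 × C (aromatic): no H
  3 × O: no H
  2 × C: no H
  2 × Cl: no H
  1 × C: 3 H
  1 × C: 2 H
  1 × C (aromatic): 1 H
  1 × C: 1 H
  1 × N (aromatic): no H
  Total hydrogens = 7.
Molecular formula: C10H7Cl2NO3

C10H7Cl2NO3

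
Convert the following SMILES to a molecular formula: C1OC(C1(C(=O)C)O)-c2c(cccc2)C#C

C13H12O3

Heavy atoms from the SMILES: 13 C, 3 O.
Implicit hydrogens by atom environment:
  4 × C (aromatic): 1 H each → 4
  3 × C: no H
  2 × C: 1 H each → 2
  2 × C (aromatic): no H
  2 × O: no H
  1 × C: 3 H
  1 × C: 2 H
  1 × O: 1 H
  Total hydrogens = 12.
Molecular formula: C13H12O3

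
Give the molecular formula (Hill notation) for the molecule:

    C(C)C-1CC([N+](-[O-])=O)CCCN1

C8H16N2O2

Heavy atoms from the SMILES: 8 C, 2 N, 2 O.
Implicit hydrogens by atom environment:
  5 × C: 2 H each → 10
  2 × C: 1 H each → 2
  1 × C: 3 H
  1 × N: 1 H
  1 × N (charge +1): no H
  1 × O: no H
  1 × O (charge -1): no H
  Total hydrogens = 16.
Molecular formula: C8H16N2O2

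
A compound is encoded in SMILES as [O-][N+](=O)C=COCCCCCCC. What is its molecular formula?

Heavy atoms from the SMILES: 9 C, 1 N, 3 O.
Implicit hydrogens by atom environment:
  6 × C: 2 H each → 12
  2 × C: 1 H each → 2
  2 × O: no H
  1 × C: 3 H
  1 × N (charge +1): no H
  1 × O (charge -1): no H
  Total hydrogens = 17.
Molecular formula: C9H17NO3

C9H17NO3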